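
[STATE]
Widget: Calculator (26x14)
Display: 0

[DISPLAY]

                         0
┌───┬───┬───┬───┐         
│ 7 │ 8 │ 9 │ ÷ │         
├───┼───┼───┼───┤         
│ 4 │ 5 │ 6 │ × │         
├───┼───┼───┼───┤         
│ 1 │ 2 │ 3 │ - │         
├───┼───┼───┼───┤         
│ 0 │ . │ = │ + │         
├───┼───┼───┼───┤         
│ C │ MC│ MR│ M+│         
└───┴───┴───┴───┘         
                          
                          


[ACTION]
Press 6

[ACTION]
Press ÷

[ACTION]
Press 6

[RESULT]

                         6
┌───┬───┬───┬───┐         
│ 7 │ 8 │ 9 │ ÷ │         
├───┼───┼───┼───┤         
│ 4 │ 5 │ 6 │ × │         
├───┼───┼───┼───┤         
│ 1 │ 2 │ 3 │ - │         
├───┼───┼───┼───┤         
│ 0 │ . │ = │ + │         
├───┼───┼───┼───┤         
│ C │ MC│ MR│ M+│         
└───┴───┴───┴───┘         
                          
                          


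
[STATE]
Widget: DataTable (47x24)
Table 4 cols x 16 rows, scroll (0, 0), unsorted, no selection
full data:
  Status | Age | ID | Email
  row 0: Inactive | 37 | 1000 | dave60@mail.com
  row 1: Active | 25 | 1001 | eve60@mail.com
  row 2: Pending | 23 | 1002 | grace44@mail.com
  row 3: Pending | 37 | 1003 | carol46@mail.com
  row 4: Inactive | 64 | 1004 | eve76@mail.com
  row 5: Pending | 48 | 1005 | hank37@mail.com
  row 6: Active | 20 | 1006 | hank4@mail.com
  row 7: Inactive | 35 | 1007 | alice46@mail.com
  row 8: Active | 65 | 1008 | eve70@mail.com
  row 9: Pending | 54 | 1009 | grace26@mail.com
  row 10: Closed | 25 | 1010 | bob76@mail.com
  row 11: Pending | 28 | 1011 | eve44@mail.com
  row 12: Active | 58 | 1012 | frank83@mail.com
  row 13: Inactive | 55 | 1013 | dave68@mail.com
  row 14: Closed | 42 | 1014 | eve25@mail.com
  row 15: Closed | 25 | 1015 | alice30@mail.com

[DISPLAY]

Status  │Age│ID  │Email                        
────────┼───┼────┼────────────────             
Inactive│37 │1000│dave60@mail.com              
Active  │25 │1001│eve60@mail.com               
Pending │23 │1002│grace44@mail.com             
Pending │37 │1003│carol46@mail.com             
Inactive│64 │1004│eve76@mail.com               
Pending │48 │1005│hank37@mail.com              
Active  │20 │1006│hank4@mail.com               
Inactive│35 │1007│alice46@mail.com             
Active  │65 │1008│eve70@mail.com               
Pending │54 │1009│grace26@mail.com             
Closed  │25 │1010│bob76@mail.com               
Pending │28 │1011│eve44@mail.com               
Active  │58 │1012│frank83@mail.com             
Inactive│55 │1013│dave68@mail.com              
Closed  │42 │1014│eve25@mail.com               
Closed  │25 │1015│alice30@mail.com             
                                               
                                               
                                               
                                               
                                               
                                               


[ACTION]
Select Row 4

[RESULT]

Status  │Age│ID  │Email                        
────────┼───┼────┼────────────────             
Inactive│37 │1000│dave60@mail.com              
Active  │25 │1001│eve60@mail.com               
Pending │23 │1002│grace44@mail.com             
Pending │37 │1003│carol46@mail.com             
>nactive│64 │1004│eve76@mail.com               
Pending │48 │1005│hank37@mail.com              
Active  │20 │1006│hank4@mail.com               
Inactive│35 │1007│alice46@mail.com             
Active  │65 │1008│eve70@mail.com               
Pending │54 │1009│grace26@mail.com             
Closed  │25 │1010│bob76@mail.com               
Pending │28 │1011│eve44@mail.com               
Active  │58 │1012│frank83@mail.com             
Inactive│55 │1013│dave68@mail.com              
Closed  │42 │1014│eve25@mail.com               
Closed  │25 │1015│alice30@mail.com             
                                               
                                               
                                               
                                               
                                               
                                               


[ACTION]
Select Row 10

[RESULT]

Status  │Age│ID  │Email                        
────────┼───┼────┼────────────────             
Inactive│37 │1000│dave60@mail.com              
Active  │25 │1001│eve60@mail.com               
Pending │23 │1002│grace44@mail.com             
Pending │37 │1003│carol46@mail.com             
Inactive│64 │1004│eve76@mail.com               
Pending │48 │1005│hank37@mail.com              
Active  │20 │1006│hank4@mail.com               
Inactive│35 │1007│alice46@mail.com             
Active  │65 │1008│eve70@mail.com               
Pending │54 │1009│grace26@mail.com             
>losed  │25 │1010│bob76@mail.com               
Pending │28 │1011│eve44@mail.com               
Active  │58 │1012│frank83@mail.com             
Inactive│55 │1013│dave68@mail.com              
Closed  │42 │1014│eve25@mail.com               
Closed  │25 │1015│alice30@mail.com             
                                               
                                               
                                               
                                               
                                               
                                               


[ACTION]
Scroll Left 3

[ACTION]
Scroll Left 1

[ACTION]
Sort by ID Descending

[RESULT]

Status  │Age│ID ▼│Email                        
────────┼───┼────┼────────────────             
Closed  │25 │1015│alice30@mail.com             
Closed  │42 │1014│eve25@mail.com               
Inactive│55 │1013│dave68@mail.com              
Active  │58 │1012│frank83@mail.com             
Pending │28 │1011│eve44@mail.com               
Closed  │25 │1010│bob76@mail.com               
Pending │54 │1009│grace26@mail.com             
Active  │65 │1008│eve70@mail.com               
Inactive│35 │1007│alice46@mail.com             
Active  │20 │1006│hank4@mail.com               
>ending │48 │1005│hank37@mail.com              
Inactive│64 │1004│eve76@mail.com               
Pending │37 │1003│carol46@mail.com             
Pending │23 │1002│grace44@mail.com             
Active  │25 │1001│eve60@mail.com               
Inactive│37 │1000│dave60@mail.com              
                                               
                                               
                                               
                                               
                                               
                                               


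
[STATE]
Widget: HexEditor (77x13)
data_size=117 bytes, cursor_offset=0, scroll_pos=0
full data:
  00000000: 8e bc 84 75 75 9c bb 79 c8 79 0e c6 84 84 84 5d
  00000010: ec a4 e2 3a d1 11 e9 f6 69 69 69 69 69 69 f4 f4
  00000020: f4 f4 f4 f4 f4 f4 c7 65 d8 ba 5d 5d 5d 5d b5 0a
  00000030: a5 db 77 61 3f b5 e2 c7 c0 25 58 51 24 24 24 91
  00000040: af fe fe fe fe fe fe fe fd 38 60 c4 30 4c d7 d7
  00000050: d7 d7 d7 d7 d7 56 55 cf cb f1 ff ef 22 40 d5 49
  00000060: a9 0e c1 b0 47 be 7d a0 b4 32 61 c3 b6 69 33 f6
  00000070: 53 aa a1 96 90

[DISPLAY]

00000000  8E bc 84 75 75 9c bb 79  c8 79 0e c6 84 84 84 5d  |...uu..y.y.....]
00000010  ec a4 e2 3a d1 11 e9 f6  69 69 69 69 69 69 f4 f4  |...:....iiiiii..
00000020  f4 f4 f4 f4 f4 f4 c7 65  d8 ba 5d 5d 5d 5d b5 0a  |.......e..]]]]..
00000030  a5 db 77 61 3f b5 e2 c7  c0 25 58 51 24 24 24 91  |..wa?....%XQ$$$.
00000040  af fe fe fe fe fe fe fe  fd 38 60 c4 30 4c d7 d7  |.........8`.0L..
00000050  d7 d7 d7 d7 d7 56 55 cf  cb f1 ff ef 22 40 d5 49  |.....VU....."@.I
00000060  a9 0e c1 b0 47 be 7d a0  b4 32 61 c3 b6 69 33 f6  |....G.}..2a..i3.
00000070  53 aa a1 96 90                                    |S....           
                                                                             
                                                                             
                                                                             
                                                                             
                                                                             


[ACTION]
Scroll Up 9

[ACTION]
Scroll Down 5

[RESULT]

00000050  d7 d7 d7 d7 d7 56 55 cf  cb f1 ff ef 22 40 d5 49  |.....VU....."@.I
00000060  a9 0e c1 b0 47 be 7d a0  b4 32 61 c3 b6 69 33 f6  |....G.}..2a..i3.
00000070  53 aa a1 96 90                                    |S....           
                                                                             
                                                                             
                                                                             
                                                                             
                                                                             
                                                                             
                                                                             
                                                                             
                                                                             
                                                                             


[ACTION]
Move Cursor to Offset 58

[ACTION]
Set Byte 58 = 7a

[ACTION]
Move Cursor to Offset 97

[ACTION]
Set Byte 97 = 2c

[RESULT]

00000050  d7 d7 d7 d7 d7 56 55 cf  cb f1 ff ef 22 40 d5 49  |.....VU....."@.I
00000060  a9 2C c1 b0 47 be 7d a0  b4 32 61 c3 b6 69 33 f6  |.,..G.}..2a..i3.
00000070  53 aa a1 96 90                                    |S....           
                                                                             
                                                                             
                                                                             
                                                                             
                                                                             
                                                                             
                                                                             
                                                                             
                                                                             
                                                                             


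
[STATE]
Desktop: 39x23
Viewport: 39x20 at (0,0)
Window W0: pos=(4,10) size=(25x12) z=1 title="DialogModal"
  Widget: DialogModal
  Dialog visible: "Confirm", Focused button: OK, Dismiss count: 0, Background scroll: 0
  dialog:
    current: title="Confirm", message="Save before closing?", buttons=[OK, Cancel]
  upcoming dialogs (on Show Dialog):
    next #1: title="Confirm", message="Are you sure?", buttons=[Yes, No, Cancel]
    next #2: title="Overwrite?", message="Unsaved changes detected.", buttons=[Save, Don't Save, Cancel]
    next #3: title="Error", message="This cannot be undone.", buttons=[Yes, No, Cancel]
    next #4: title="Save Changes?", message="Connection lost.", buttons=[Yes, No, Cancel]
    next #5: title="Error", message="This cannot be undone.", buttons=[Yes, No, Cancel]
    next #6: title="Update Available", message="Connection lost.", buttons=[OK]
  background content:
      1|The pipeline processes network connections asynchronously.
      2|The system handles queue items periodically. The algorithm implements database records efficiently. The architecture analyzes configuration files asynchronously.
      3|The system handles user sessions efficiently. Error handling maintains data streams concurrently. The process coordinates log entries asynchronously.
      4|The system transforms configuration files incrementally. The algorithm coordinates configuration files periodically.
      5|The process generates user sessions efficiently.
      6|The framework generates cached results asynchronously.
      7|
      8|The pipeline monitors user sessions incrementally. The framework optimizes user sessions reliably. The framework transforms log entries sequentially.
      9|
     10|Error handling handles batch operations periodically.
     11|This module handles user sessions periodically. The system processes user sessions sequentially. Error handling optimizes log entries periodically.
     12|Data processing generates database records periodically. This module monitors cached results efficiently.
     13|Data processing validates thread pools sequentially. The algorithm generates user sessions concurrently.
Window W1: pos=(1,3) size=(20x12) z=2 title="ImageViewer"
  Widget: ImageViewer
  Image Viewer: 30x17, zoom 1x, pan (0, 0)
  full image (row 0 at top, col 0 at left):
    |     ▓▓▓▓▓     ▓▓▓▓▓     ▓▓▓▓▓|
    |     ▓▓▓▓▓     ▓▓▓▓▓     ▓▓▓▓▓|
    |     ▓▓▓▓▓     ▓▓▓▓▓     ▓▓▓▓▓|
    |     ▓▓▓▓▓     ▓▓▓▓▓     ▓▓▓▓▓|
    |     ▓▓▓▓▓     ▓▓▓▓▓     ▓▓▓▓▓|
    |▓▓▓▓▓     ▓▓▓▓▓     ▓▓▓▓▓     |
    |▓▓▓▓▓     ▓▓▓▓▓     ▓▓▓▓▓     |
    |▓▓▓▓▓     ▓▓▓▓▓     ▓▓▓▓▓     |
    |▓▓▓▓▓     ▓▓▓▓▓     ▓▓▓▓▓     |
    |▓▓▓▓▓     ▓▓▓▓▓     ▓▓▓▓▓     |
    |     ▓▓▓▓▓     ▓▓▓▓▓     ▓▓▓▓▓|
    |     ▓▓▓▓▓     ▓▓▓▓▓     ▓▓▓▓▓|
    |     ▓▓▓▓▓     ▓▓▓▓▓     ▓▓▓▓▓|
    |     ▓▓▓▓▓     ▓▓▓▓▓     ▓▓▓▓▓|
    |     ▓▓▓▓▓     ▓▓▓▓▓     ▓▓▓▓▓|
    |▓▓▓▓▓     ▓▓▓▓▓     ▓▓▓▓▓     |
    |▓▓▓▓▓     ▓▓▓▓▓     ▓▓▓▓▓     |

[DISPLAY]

                                       
                                       
                                       
 ┏━━━━━━━━━━━━━━━━━━┓                  
 ┃ ImageViewer      ┃                  
 ┠──────────────────┨                  
 ┃     ▓▓▓▓▓     ▓▓▓┃                  
 ┃     ▓▓▓▓▓     ▓▓▓┃                  
 ┃     ▓▓▓▓▓     ▓▓▓┃                  
 ┃     ▓▓▓▓▓     ▓▓▓┃                  
 ┃     ▓▓▓▓▓     ▓▓▓┃━━━━━━━┓          
 ┃▓▓▓▓▓     ▓▓▓▓▓   ┃       ┃          
 ┃▓▓▓▓▓     ▓▓▓▓▓   ┃───────┨          
 ┃▓▓▓▓▓     ▓▓▓▓▓   ┃cesses ┃          
 ┗━━━━━━━━━━━━━━━━━━┛────┐eu┃          
    ┃Th│     Confirm     │er┃          
    ┃Th│Save before closi│ c┃          
    ┃Th│  [OK]  Cancel   │ u┃          
    ┃Th└─────────────────┘es┃          
    ┃                       ┃          


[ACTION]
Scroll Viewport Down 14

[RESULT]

 ┏━━━━━━━━━━━━━━━━━━┓                  
 ┃ ImageViewer      ┃                  
 ┠──────────────────┨                  
 ┃     ▓▓▓▓▓     ▓▓▓┃                  
 ┃     ▓▓▓▓▓     ▓▓▓┃                  
 ┃     ▓▓▓▓▓     ▓▓▓┃                  
 ┃     ▓▓▓▓▓     ▓▓▓┃                  
 ┃     ▓▓▓▓▓     ▓▓▓┃━━━━━━━┓          
 ┃▓▓▓▓▓     ▓▓▓▓▓   ┃       ┃          
 ┃▓▓▓▓▓     ▓▓▓▓▓   ┃───────┨          
 ┃▓▓▓▓▓     ▓▓▓▓▓   ┃cesses ┃          
 ┗━━━━━━━━━━━━━━━━━━┛────┐eu┃          
    ┃Th│     Confirm     │er┃          
    ┃Th│Save before closi│ c┃          
    ┃Th│  [OK]  Cancel   │ u┃          
    ┃Th└─────────────────┘es┃          
    ┃                       ┃          
    ┃The pipeline monitors u┃          
    ┗━━━━━━━━━━━━━━━━━━━━━━━┛          
                                       


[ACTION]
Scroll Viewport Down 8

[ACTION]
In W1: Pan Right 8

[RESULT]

 ┏━━━━━━━━━━━━━━━━━━┓                  
 ┃ ImageViewer      ┃                  
 ┠──────────────────┨                  
 ┃▓▓     ▓▓▓▓▓     ▓┃                  
 ┃▓▓     ▓▓▓▓▓     ▓┃                  
 ┃▓▓     ▓▓▓▓▓     ▓┃                  
 ┃▓▓     ▓▓▓▓▓     ▓┃                  
 ┃▓▓     ▓▓▓▓▓     ▓┃━━━━━━━┓          
 ┃  ▓▓▓▓▓     ▓▓▓▓▓ ┃       ┃          
 ┃  ▓▓▓▓▓     ▓▓▓▓▓ ┃───────┨          
 ┃  ▓▓▓▓▓     ▓▓▓▓▓ ┃cesses ┃          
 ┗━━━━━━━━━━━━━━━━━━┛────┐eu┃          
    ┃Th│     Confirm     │er┃          
    ┃Th│Save before closi│ c┃          
    ┃Th│  [OK]  Cancel   │ u┃          
    ┃Th└─────────────────┘es┃          
    ┃                       ┃          
    ┃The pipeline monitors u┃          
    ┗━━━━━━━━━━━━━━━━━━━━━━━┛          
                                       


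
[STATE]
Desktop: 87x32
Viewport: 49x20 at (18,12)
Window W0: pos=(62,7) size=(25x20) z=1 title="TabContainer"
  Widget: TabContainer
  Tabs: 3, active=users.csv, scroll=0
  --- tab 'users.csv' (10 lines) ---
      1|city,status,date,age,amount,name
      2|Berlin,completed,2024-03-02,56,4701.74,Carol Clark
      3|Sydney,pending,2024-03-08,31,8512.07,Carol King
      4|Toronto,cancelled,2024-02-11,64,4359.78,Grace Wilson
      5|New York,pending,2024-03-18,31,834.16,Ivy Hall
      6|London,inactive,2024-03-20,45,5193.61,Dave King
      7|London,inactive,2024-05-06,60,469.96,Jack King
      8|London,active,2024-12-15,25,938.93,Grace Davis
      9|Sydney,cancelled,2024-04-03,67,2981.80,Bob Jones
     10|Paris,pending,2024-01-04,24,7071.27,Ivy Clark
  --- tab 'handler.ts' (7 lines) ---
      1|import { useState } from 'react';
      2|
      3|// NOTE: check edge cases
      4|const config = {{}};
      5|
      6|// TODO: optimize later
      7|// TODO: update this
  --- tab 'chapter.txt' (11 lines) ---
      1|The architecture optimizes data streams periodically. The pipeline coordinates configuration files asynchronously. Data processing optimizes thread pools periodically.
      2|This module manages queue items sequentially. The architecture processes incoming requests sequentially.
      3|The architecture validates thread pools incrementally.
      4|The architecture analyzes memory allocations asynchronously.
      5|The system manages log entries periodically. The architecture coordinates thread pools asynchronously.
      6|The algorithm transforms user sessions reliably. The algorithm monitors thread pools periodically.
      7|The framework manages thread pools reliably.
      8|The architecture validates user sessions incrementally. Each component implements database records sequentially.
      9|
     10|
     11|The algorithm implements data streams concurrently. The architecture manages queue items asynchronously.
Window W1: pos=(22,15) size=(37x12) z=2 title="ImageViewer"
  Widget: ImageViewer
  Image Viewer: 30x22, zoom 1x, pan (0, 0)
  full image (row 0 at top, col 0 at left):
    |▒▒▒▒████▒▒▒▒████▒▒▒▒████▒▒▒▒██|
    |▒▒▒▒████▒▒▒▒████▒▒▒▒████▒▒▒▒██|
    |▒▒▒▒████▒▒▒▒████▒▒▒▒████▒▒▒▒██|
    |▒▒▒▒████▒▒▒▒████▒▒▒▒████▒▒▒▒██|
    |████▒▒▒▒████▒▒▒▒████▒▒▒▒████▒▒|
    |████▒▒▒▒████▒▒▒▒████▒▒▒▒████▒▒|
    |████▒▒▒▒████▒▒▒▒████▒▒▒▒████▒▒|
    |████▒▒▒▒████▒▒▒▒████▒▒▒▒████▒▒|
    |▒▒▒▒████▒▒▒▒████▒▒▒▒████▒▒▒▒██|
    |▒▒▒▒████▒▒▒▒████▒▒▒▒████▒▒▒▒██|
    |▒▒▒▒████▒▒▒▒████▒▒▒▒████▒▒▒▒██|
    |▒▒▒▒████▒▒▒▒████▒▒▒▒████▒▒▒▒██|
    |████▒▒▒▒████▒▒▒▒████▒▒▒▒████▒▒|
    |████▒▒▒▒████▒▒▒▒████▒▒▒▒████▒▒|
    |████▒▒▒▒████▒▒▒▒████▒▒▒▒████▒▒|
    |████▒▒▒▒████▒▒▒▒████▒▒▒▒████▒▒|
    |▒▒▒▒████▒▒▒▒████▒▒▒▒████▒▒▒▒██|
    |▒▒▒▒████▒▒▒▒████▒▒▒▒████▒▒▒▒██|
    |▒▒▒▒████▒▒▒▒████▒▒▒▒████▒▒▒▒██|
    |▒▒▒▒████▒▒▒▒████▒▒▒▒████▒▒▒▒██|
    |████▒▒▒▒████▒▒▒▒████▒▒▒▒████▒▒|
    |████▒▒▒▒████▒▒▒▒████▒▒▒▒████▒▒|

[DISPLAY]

                                            ┃city
                                            ┃Berl
                                            ┃Sydn
    ┏━━━━━━━━━━━━━━━━━━━━━━━━━━━━━━━━━━━┓   ┃Toro
    ┃ ImageViewer                       ┃   ┃New 
    ┠───────────────────────────────────┨   ┃Lond
    ┃▒▒▒▒████▒▒▒▒████▒▒▒▒████▒▒▒▒██     ┃   ┃Lond
    ┃▒▒▒▒████▒▒▒▒████▒▒▒▒████▒▒▒▒██     ┃   ┃Lond
    ┃▒▒▒▒████▒▒▒▒████▒▒▒▒████▒▒▒▒██     ┃   ┃Sydn
    ┃▒▒▒▒████▒▒▒▒████▒▒▒▒████▒▒▒▒██     ┃   ┃Pari
    ┃████▒▒▒▒████▒▒▒▒████▒▒▒▒████▒▒     ┃   ┃    
    ┃████▒▒▒▒████▒▒▒▒████▒▒▒▒████▒▒     ┃   ┃    
    ┃████▒▒▒▒████▒▒▒▒████▒▒▒▒████▒▒     ┃   ┃    
    ┃████▒▒▒▒████▒▒▒▒████▒▒▒▒████▒▒     ┃   ┃    
    ┗━━━━━━━━━━━━━━━━━━━━━━━━━━━━━━━━━━━┛   ┗━━━━
                                                 
                                                 
                                                 
                                                 
                                                 


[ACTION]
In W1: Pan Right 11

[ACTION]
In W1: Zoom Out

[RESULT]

                                            ┃city
                                            ┃Berl
                                            ┃Sydn
    ┏━━━━━━━━━━━━━━━━━━━━━━━━━━━━━━━━━━━┓   ┃Toro
    ┃ ImageViewer                       ┃   ┃New 
    ┠───────────────────────────────────┨   ┃Lond
    ┃▒████▒▒▒▒████▒▒▒▒██                ┃   ┃Lond
    ┃▒████▒▒▒▒████▒▒▒▒██                ┃   ┃Lond
    ┃▒████▒▒▒▒████▒▒▒▒██                ┃   ┃Sydn
    ┃▒████▒▒▒▒████▒▒▒▒██                ┃   ┃Pari
    ┃█▒▒▒▒████▒▒▒▒████▒▒                ┃   ┃    
    ┃█▒▒▒▒████▒▒▒▒████▒▒                ┃   ┃    
    ┃█▒▒▒▒████▒▒▒▒████▒▒                ┃   ┃    
    ┃█▒▒▒▒████▒▒▒▒████▒▒                ┃   ┃    
    ┗━━━━━━━━━━━━━━━━━━━━━━━━━━━━━━━━━━━┛   ┗━━━━
                                                 
                                                 
                                                 
                                                 
                                                 


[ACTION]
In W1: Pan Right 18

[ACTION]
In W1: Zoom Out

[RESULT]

                                            ┃city
                                            ┃Berl
                                            ┃Sydn
    ┏━━━━━━━━━━━━━━━━━━━━━━━━━━━━━━━━━━━┓   ┃Toro
    ┃ ImageViewer                       ┃   ┃New 
    ┠───────────────────────────────────┨   ┃Lond
    ┃█                                  ┃   ┃Lond
    ┃█                                  ┃   ┃Lond
    ┃█                                  ┃   ┃Sydn
    ┃█                                  ┃   ┃Pari
    ┃▒                                  ┃   ┃    
    ┃▒                                  ┃   ┃    
    ┃▒                                  ┃   ┃    
    ┃▒                                  ┃   ┃    
    ┗━━━━━━━━━━━━━━━━━━━━━━━━━━━━━━━━━━━┛   ┗━━━━
                                                 
                                                 
                                                 
                                                 
                                                 


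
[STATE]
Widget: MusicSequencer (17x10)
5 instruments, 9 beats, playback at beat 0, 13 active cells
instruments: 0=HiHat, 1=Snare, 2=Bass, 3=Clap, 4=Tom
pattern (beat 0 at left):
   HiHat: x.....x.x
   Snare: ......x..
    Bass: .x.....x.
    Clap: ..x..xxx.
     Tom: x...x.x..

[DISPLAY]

      ▼12345678  
 HiHat█·····█·█  
 Snare······█··  
  Bass·█·····█·  
  Clap··█··███·  
   Tom█···█·█··  
                 
                 
                 
                 


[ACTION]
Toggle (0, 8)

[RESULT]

      ▼12345678  
 HiHat█·····█··  
 Snare······█··  
  Bass·█·····█·  
  Clap··█··███·  
   Tom█···█·█··  
                 
                 
                 
                 


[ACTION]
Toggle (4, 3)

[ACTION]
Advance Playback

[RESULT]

      0▼2345678  
 HiHat█·····█··  
 Snare······█··  
  Bass·█·····█·  
  Clap··█··███·  
   Tom█··██·█··  
                 
                 
                 
                 


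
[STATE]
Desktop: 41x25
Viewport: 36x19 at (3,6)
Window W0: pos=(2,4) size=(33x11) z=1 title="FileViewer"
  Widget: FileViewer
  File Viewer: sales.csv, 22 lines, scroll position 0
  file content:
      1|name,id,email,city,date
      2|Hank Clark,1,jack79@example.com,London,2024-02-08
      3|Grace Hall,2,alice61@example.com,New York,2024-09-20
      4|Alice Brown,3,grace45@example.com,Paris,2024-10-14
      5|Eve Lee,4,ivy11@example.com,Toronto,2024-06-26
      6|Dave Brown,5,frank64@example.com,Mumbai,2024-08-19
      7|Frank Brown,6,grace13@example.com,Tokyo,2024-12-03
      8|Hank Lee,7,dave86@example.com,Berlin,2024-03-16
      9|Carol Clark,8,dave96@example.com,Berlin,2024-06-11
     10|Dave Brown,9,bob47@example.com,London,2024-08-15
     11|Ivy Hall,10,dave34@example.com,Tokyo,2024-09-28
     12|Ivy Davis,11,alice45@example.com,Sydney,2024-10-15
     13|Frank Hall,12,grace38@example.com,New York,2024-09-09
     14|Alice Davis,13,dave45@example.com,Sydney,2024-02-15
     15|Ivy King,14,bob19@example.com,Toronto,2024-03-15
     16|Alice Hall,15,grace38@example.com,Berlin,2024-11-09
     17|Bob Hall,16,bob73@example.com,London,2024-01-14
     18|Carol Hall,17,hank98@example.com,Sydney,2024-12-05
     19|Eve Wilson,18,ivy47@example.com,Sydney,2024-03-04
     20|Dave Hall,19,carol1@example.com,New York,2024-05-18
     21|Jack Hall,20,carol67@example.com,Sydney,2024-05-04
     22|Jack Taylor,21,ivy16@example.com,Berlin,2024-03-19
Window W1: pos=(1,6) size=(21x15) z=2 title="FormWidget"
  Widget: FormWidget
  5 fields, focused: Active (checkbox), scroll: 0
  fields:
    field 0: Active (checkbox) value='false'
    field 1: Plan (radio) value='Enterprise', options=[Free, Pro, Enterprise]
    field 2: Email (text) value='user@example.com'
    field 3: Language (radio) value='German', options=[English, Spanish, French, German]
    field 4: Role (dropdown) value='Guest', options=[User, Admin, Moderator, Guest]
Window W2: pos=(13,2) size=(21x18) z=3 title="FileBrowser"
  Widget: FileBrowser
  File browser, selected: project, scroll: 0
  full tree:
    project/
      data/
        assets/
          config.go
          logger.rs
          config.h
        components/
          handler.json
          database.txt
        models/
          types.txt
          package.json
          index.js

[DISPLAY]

━━━━━━━━━━┃    [+] data/      ┃┨    
FormWidget┃                   ┃┃    
──────────┃                   ┃┃    
 Active:  ┃                   ┃┃    
 Plan:    ┃                   ┃┃    
 Email:   ┃                   ┃┃    
 Language:┃                   ┃┃    
 Role:    ┃                   ┃┃    
          ┃                   ┃┛    
          ┃                   ┃     
          ┃                   ┃     
          ┃                   ┃     
          ┃                   ┃     
          ┗━━━━━━━━━━━━━━━━━━━┛     
━━━━━━━━━━━━━━━━━━┛                 
                                    
                                    
                                    
                                    


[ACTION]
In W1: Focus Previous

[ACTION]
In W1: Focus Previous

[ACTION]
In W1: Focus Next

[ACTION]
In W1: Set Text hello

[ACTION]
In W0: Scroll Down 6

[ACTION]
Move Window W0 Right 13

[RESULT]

━━━━━━━━━━┃    [+] data/      ┃─────
FormWidget┃                   ┃mple.
──────────┃                   ┃.com,
 Active:  ┃                   ┃ple.c
 Plan:    ┃                   ┃e.com
 Email:   ┃                   ┃e.com
 Language:┃                   ┃ple.c
 Role:    ┃                   ┃mple.
          ┃                   ┃━━━━━
          ┃                   ┃     
          ┃                   ┃     
          ┃                   ┃     
          ┃                   ┃     
          ┗━━━━━━━━━━━━━━━━━━━┛     
━━━━━━━━━━━━━━━━━━┛                 
                                    
                                    
                                    
                                    


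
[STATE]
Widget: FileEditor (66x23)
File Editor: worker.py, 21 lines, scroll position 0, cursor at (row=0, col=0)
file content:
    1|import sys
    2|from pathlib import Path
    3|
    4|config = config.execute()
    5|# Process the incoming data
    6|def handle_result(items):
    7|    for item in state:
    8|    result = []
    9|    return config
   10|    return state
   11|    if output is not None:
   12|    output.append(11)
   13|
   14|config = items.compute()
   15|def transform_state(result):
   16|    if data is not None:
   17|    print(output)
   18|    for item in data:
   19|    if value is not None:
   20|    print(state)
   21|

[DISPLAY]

█mport sys                                                       ▲
from pathlib import Path                                         █
                                                                 ░
config = config.execute()                                        ░
# Process the incoming data                                      ░
def handle_result(items):                                        ░
    for item in state:                                           ░
    result = []                                                  ░
    return config                                                ░
    return state                                                 ░
    if output is not None:                                       ░
    output.append(11)                                            ░
                                                                 ░
config = items.compute()                                         ░
def transform_state(result):                                     ░
    if data is not None:                                         ░
    print(output)                                                ░
    for item in data:                                            ░
    if value is not None:                                        ░
    print(state)                                                 ░
                                                                 ░
                                                                 ░
                                                                 ▼


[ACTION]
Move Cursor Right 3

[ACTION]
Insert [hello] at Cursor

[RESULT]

imphello█rt sys                                                  ▲
from pathlib import Path                                         █
                                                                 ░
config = config.execute()                                        ░
# Process the incoming data                                      ░
def handle_result(items):                                        ░
    for item in state:                                           ░
    result = []                                                  ░
    return config                                                ░
    return state                                                 ░
    if output is not None:                                       ░
    output.append(11)                                            ░
                                                                 ░
config = items.compute()                                         ░
def transform_state(result):                                     ░
    if data is not None:                                         ░
    print(output)                                                ░
    for item in data:                                            ░
    if value is not None:                                        ░
    print(state)                                                 ░
                                                                 ░
                                                                 ░
                                                                 ▼


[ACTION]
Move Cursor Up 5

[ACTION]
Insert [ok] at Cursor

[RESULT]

imphellook█rt sys                                                ▲
from pathlib import Path                                         █
                                                                 ░
config = config.execute()                                        ░
# Process the incoming data                                      ░
def handle_result(items):                                        ░
    for item in state:                                           ░
    result = []                                                  ░
    return config                                                ░
    return state                                                 ░
    if output is not None:                                       ░
    output.append(11)                                            ░
                                                                 ░
config = items.compute()                                         ░
def transform_state(result):                                     ░
    if data is not None:                                         ░
    print(output)                                                ░
    for item in data:                                            ░
    if value is not None:                                        ░
    print(state)                                                 ░
                                                                 ░
                                                                 ░
                                                                 ▼


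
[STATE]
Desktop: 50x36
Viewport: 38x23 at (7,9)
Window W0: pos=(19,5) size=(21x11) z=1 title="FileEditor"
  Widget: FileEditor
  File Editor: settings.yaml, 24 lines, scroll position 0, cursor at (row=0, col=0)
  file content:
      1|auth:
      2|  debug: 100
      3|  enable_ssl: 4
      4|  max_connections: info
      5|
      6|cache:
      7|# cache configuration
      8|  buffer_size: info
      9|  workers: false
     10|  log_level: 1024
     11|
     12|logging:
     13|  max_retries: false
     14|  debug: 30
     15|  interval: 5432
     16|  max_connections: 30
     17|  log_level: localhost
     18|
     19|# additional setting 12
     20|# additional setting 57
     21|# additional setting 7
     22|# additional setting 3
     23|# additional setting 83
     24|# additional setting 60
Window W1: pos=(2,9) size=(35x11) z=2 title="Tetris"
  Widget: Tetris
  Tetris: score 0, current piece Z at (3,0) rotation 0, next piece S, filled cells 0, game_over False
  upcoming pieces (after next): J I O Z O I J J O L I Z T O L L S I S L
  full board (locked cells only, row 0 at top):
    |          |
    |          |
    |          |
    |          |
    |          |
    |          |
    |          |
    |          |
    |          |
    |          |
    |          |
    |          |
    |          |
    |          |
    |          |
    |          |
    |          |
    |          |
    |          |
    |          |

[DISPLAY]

━━━━━━━━━━━━━━━━━━━━━━━━━━━━━┓ █┃     
ris                          ┃ ░┃     
─────────────────────────────┨:░┃     
      │Next:                 ┃ ░┃     
      │ ░░                   ┃ ░┃     
      │░░                    ┃t▼┃     
      │                      ┃━━┛     
      │                      ┃        
      │                      ┃        
      │Score:                ┃        
━━━━━━━━━━━━━━━━━━━━━━━━━━━━━┛        
                                      
                                      
                                      
                                      
                                      
                                      
                                      
                                      
                                      
                                      
                                      
                                      


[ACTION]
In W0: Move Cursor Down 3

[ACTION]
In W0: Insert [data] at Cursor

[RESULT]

━━━━━━━━━━━━━━━━━━━━━━━━━━━━━┓ █┃     
ris                          ┃ ░┃     
─────────────────────────────┨i░┃     
      │Next:                 ┃ ░┃     
      │ ░░                   ┃ ░┃     
      │░░                    ┃t▼┃     
      │                      ┃━━┛     
      │                      ┃        
      │                      ┃        
      │Score:                ┃        
━━━━━━━━━━━━━━━━━━━━━━━━━━━━━┛        
                                      
                                      
                                      
                                      
                                      
                                      
                                      
                                      
                                      
                                      
                                      
                                      


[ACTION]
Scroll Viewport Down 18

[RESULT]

      │ ░░                   ┃ ░┃     
      │░░                    ┃t▼┃     
      │                      ┃━━┛     
      │                      ┃        
      │                      ┃        
      │Score:                ┃        
━━━━━━━━━━━━━━━━━━━━━━━━━━━━━┛        
                                      
                                      
                                      
                                      
                                      
                                      
                                      
                                      
                                      
                                      
                                      
                                      
                                      
                                      
                                      
                                      


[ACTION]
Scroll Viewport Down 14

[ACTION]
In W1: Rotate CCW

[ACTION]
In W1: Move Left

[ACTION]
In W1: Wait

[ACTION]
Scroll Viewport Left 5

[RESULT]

┃          │ ░░                   ┃ ░┃
┃          │░░                    ┃t▼┃
┃          │                      ┃━━┛
┃          │                      ┃   
┃          │                      ┃   
┃          │Score:                ┃   
┗━━━━━━━━━━━━━━━━━━━━━━━━━━━━━━━━━┛   
                                      
                                      
                                      
                                      
                                      
                                      
                                      
                                      
                                      
                                      
                                      
                                      
                                      
                                      
                                      
                                      
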